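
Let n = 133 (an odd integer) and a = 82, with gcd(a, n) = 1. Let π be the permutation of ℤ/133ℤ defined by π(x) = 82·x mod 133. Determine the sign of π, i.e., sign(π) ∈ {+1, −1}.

-1

Trace 47: π^k(47) = [47, 130, 20, 44, 17, 64, 61] for k=0..6.
10 cycles of lengths [18, 18, 18, 18, 18, 18, 9, 9, 6, 1].
133 − 10 = 123 transpositions; sign(π) = (−1)^123 = -1.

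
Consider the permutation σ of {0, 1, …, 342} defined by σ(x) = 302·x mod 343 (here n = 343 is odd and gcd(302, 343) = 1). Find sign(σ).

+1

Trace 183: π^k(183) = [183, 43, 295, 253, 260, 316, 78] for k=0..6.
Decompose π into cycles: lengths [49, 49, 49, 49, 49, 49, 7, 7, 7, 7, 7, 7, 1, 1, 1, 1, 1, 1, 1] (19 cycles, including the fixed point 0).
n − c = 343 − 19 = 324; sign = (−1)^324 = +1.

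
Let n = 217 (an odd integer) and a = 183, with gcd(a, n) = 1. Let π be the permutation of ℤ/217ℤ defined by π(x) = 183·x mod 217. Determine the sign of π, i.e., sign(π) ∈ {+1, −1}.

+1

Trace 134: π^k(134) = [134, 1, 183, 71, 190, 50, 36] for k=0..6.
π_183 has 21 disjoint cycles with lengths [15, 15, 15, 15, 15, 15, 15, 15, 15, 15, 15, 15, 15, 15, 1, 1, 1, 1, 1, 1, 1] on {0,…,216}.
217 − 21 = 196 transpositions; sign(π) = (−1)^196 = +1.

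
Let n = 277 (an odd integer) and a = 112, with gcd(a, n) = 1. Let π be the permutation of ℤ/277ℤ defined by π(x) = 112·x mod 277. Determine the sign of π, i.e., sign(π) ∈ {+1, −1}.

+1

Start at x=268: 268 → 100 → 120 → 144 → 62 → 19 → 189 → … (one orbit).
3 cycles of lengths [138, 138, 1].
277 − 3 = 274 transpositions; sign(π) = (−1)^274 = +1.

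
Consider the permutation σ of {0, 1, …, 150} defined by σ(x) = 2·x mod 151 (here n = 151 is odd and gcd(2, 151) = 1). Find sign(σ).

+1

Orbit of 85 under x↦2x: [85, 19, 38, 76, 1, 2, 4]… (length divides ord_151(2)).
Decompose π into cycles: lengths [15, 15, 15, 15, 15, 15, 15, 15, 15, 15, 1] (11 cycles, including the fixed point 0).
Σ(ℓ_i−1) = 151−11 = 140; sign = (−1)^140 = +1.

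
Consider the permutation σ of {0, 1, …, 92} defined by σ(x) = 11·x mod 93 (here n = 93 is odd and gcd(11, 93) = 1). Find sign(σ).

+1

Orbit of 65 under x↦11x: [65, 64, 53, 25, 89, 49, 74]… (length divides ord_93(11)).
5 cycles of lengths [30, 30, 30, 2, 1].
n − c = 93 − 5 = 88; sign = (−1)^88 = +1.
Zolotarev: (11|93) = +1, matching the cycle-count sign.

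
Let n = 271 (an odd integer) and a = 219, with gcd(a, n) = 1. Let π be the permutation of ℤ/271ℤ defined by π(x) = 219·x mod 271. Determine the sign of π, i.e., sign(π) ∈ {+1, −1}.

+1

Trace 125: π^k(125) = [125, 4, 63, 247, 164, 144, 100] for k=0..6.
Decompose π into cycles: lengths [135, 135, 1] (3 cycles, including the fixed point 0).
271 − 3 = 268 transpositions; sign(π) = (−1)^268 = +1.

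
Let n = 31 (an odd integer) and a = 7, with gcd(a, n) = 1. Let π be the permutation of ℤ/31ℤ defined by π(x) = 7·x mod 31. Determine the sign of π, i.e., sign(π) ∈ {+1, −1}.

Trace 18: π^k(18) = [18, 2, 14, 5, 4, 28, 10] for k=0..6.
π_7 has 3 disjoint cycles with lengths [15, 15, 1] on {0,…,30}.
With 3 cycles on 31 points, sign = (−1)^{31−3} = +1.

+1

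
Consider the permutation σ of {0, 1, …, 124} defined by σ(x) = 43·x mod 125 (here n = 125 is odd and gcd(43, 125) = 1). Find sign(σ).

Start at x=24: 24 → 32 → 1 → 43 → 99 → 7 → 51 → … (one orbit).
12 cycles of lengths [20, 20, 20, 20, 20, 4, 4, 4, 4, 4, 4, 1].
Σ(ℓ_i−1) = 125−12 = 113; sign = (−1)^113 = -1.

-1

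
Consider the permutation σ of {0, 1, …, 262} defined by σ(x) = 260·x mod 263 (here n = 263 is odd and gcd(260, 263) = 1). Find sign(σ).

-1

Start at x=20: 20 → 203 → 180 → 249 → 42 → 137 → 115 → … (one orbit).
The orbit structure of x ↦ 260x mod 263: 2 orbits of sizes [262, 1].
Σ(ℓ_i−1) = 263−2 = 261; sign = (−1)^261 = -1.
(260|263)_J = -1 (Zolotarev's lemma cross-check).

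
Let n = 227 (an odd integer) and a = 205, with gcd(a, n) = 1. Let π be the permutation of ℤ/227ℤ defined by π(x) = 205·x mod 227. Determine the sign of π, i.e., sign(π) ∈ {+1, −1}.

+1

Orbit of 44 under x↦205x: [44, 167, 185, 16, 102, 26, 109]… (length divides ord_227(205)).
The orbit structure of x ↦ 205x mod 227: 3 orbits of sizes [113, 113, 1].
With 3 cycles on 227 points, sign = (−1)^{227−3} = +1.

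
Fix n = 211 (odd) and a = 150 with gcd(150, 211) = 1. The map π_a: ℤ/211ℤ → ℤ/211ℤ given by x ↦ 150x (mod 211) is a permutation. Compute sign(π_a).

+1

Orbit of 83 under x↦150x: [83, 1, 150, 134, 55, 21, 196]… (length divides ord_211(150)).
The orbit structure of x ↦ 150x mod 211: 15 orbits of sizes [15, 15, 15, 15, 15, 15, 15, 15, 15, 15, 15, 15, 15, 15, 1].
n − c = 211 − 15 = 196; sign = (−1)^196 = +1.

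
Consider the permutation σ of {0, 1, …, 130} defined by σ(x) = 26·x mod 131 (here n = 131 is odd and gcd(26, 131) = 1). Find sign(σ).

-1

Trace 22: π^k(22) = [22, 48, 69, 91, 8, 77, 37] for k=0..6.
The orbit structure of x ↦ 26x mod 131: 2 orbits of sizes [130, 1].
Σ(ℓ_i−1) = 131−2 = 129; sign = (−1)^129 = -1.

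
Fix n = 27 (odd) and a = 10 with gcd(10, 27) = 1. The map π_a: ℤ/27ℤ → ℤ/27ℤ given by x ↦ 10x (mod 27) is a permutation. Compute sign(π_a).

+1

Orbit of 19 under x↦10x: [19, 1, 10]… (length divides ord_27(10)).
15 cycles of lengths [3, 3, 3, 3, 3, 3, 1, 1, 1, 1, 1, 1, 1, 1, 1].
27 − 15 = 12 transpositions; sign(π) = (−1)^12 = +1.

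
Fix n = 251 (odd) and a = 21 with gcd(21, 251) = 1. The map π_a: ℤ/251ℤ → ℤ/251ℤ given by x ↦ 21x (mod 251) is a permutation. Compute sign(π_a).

Start at x=35: 35 → 233 → 124 → 94 → 217 → 39 → 66 → … (one orbit).
Decompose π into cycles: lengths [125, 125, 1] (3 cycles, including the fixed point 0).
251 − 3 = 248 transpositions; sign(π) = (−1)^248 = +1.

+1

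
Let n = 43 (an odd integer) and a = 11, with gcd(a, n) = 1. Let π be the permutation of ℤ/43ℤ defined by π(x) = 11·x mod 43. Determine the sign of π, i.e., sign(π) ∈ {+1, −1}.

+1

Orbit of 11 under x↦11x: [11, 35, 41, 21, 16, 4, 1]… (length divides ord_43(11)).
Cycle lengths of π_11 on ℤ/43ℤ: [7, 7, 7, 7, 7, 7, 1]; 7 cycles in total.
n − c = 43 − 7 = 36; sign = (−1)^36 = +1.
(11|43)_J = +1 (Zolotarev's lemma cross-check).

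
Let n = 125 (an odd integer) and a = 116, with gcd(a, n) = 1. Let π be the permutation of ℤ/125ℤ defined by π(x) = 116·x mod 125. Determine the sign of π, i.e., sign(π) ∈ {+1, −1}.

+1

Orbit of 86 under x↦116x: [86, 101, 91, 56, 121, 36, 51]… (length divides ord_125(116)).
The orbit structure of x ↦ 116x mod 125: 13 orbits of sizes [25, 25, 25, 25, 5, 5, 5, 5, 1, 1, 1, 1, 1].
Σ(ℓ_i−1) = 125−13 = 112; sign = (−1)^112 = +1.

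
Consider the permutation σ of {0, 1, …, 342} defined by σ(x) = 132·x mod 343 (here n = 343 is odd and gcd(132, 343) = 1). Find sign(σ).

-1

Trace 90: π^k(90) = [90, 218, 307, 50, 83, 323, 104] for k=0..6.
Decompose π into cycles: lengths [98, 98, 98, 14, 14, 14, 2, 2, 2, 1] (10 cycles, including the fixed point 0).
343 − 10 = 333 transpositions; sign(π) = (−1)^333 = -1.
The Jacobi symbol (132|343) = -1 (Zolotarev) agrees.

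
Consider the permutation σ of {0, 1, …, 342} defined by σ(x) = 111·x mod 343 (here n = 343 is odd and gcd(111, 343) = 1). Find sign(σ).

Orbit of 13 under x↦111x: [13, 71, 335, 141, 216, 309, 342]… (length divides ord_343(111)).
Cycle lengths of π_111 on ℤ/343ℤ: [98, 98, 98, 14, 14, 14, 2, 2, 2, 1]; 10 cycles in total.
10 cycles on 343: each ℓ→(−1)^(ℓ−1), product (−1)^333 = -1.

-1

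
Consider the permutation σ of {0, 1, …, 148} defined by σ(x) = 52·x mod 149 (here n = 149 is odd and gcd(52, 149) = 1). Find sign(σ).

Orbit of 135 under x↦52x: [135, 17, 139, 76, 78, 33, 77]… (length divides ord_149(52)).
Decompose π into cycles: lengths [148, 1] (2 cycles, including the fixed point 0).
sign(π) = (−1)^{n − #cycles} = (−1)^{149−2} = (−1)^147 = -1.
Zolotarev: (52|149) = -1, matching the cycle-count sign.

-1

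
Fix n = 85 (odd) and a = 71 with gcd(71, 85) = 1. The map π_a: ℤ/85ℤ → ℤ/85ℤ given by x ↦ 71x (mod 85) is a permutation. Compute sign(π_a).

-1

Start at x=11: 11 → 16 → 31 → 76 → 41 → 21 → 46 → … (one orbit).
Cycle type of π: 16×5 + 1×5; total 10 cycles.
n − c = 85 − 10 = 75; sign = (−1)^75 = -1.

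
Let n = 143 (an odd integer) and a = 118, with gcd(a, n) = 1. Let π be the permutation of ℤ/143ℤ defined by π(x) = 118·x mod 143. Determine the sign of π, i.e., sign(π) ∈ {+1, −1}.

-1

Start at x=79: 79 → 27 → 40 → 1 → 118 → 53 → 105 → … (one orbit).
π_118 has 26 disjoint cycles with lengths [10, 10, 10, 10, 10, 10, 10, 10, 10, 10, 10, 10, 10, 1, 1, 1, 1, 1, 1, 1, 1, 1, 1, 1, 1, 1] on {0,…,142}.
sign(π) = (−1)^{n − #cycles} = (−1)^{143−26} = (−1)^117 = -1.
(118|143)_J = -1 (Zolotarev's lemma cross-check).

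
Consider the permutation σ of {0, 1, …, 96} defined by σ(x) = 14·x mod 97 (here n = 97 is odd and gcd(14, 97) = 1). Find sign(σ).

Orbit of 48 under x↦14x: [48, 90, 96, 83, 95, 69, 93]… (length divides ord_97(14)).
Cycle lengths of π_14 on ℤ/97ℤ: [96, 1]; 2 cycles in total.
Σ(ℓ_i−1) = 97−2 = 95; sign = (−1)^95 = -1.
Check: (14/97) = -1 by Zolotarev.

-1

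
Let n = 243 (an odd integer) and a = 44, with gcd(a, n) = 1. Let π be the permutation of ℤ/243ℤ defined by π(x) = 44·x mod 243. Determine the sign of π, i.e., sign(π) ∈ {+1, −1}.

Trace 217: π^k(217) = [217, 71, 208, 161, 37, 170, 190] for k=0..6.
The orbit structure of x ↦ 44x mod 243: 14 orbits of sizes [54, 54, 54, 18, 18, 18, 6, 6, 6, 2, 2, 2, 2, 1].
With 14 cycles on 243 points, sign = (−1)^{243−14} = -1.
Check: (44/243) = -1 by Zolotarev.

-1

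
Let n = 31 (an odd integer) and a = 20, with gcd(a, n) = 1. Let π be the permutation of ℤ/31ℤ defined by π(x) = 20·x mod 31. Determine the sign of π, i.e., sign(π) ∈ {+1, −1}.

Trace 4: π^k(4) = [4, 18, 19, 8, 5, 7, 16] for k=0..6.
Cycle lengths of π_20 on ℤ/31ℤ: [15, 15, 1]; 3 cycles in total.
sign(π) = (−1)^{n − #cycles} = (−1)^{31−3} = (−1)^28 = +1.

+1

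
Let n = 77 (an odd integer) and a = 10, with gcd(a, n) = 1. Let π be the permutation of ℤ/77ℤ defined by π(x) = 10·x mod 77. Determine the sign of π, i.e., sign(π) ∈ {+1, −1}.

Trace 10: π^k(10) = [10, 23, 76, 67, 54, 1] for k=0..5.
Decompose π into cycles: lengths [6, 6, 6, 6, 6, 6, 6, 6, 6, 6, 6, 2, 2, 2, 2, 2, 1] (17 cycles, including the fixed point 0).
Σ(ℓ_i−1) = 77−17 = 60; sign = (−1)^60 = +1.
Zolotarev: (10|77) = +1, matching the cycle-count sign.

+1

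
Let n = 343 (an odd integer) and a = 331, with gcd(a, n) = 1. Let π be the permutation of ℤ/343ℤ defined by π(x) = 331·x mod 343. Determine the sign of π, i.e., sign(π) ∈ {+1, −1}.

+1

Orbit of 288 under x↦331x: [288, 317, 312, 29, 338, 60, 309]… (length divides ord_343(331)).
π_331 has 7 disjoint cycles with lengths [147, 147, 21, 21, 3, 3, 1] on {0,…,342}.
With 7 cycles on 343 points, sign = (−1)^{343−7} = +1.
Zolotarev: (331|343) = +1, matching the cycle-count sign.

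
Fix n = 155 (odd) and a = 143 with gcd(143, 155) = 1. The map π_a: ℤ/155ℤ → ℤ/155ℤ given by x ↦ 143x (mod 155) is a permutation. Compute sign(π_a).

-1

Start at x=82: 82 → 101 → 28 → 129 → 2 → 131 → 133 → … (one orbit).
6 cycles of lengths [60, 60, 15, 15, 4, 1].
n − c = 155 − 6 = 149; sign = (−1)^149 = -1.
Via Zolotarev, sign(π_{143}) = (143|155) = -1.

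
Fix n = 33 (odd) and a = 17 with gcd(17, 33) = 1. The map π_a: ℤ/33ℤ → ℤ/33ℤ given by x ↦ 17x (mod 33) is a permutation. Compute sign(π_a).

+1

Orbit of 8 under x↦17x: [8, 4, 2, 1, 17, 25, 29]… (length divides ord_33(17)).
The orbit structure of x ↦ 17x mod 33: 5 orbits of sizes [10, 10, 10, 2, 1].
5 cycles on 33: each ℓ→(−1)^(ℓ−1), product (−1)^28 = +1.
(17|33)_J = +1 (Zolotarev's lemma cross-check).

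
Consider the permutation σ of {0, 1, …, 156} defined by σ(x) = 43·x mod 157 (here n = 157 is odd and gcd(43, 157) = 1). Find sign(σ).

-1

Trace 101: π^k(101) = [101, 104, 76, 128, 9, 73, 156] for k=0..6.
2 cycles of lengths [156, 1].
Σ(ℓ_i−1) = 157−2 = 155; sign = (−1)^155 = -1.
Via Zolotarev, sign(π_{43}) = (43|157) = -1.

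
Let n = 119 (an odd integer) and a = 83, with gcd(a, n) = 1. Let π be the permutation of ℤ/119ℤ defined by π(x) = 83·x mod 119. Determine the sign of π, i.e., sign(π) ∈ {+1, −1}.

-1

Trace 83: π^k(83) = [83, 106, 111, 50, 104, 64, 76] for k=0..6.
Decompose π into cycles: lengths [8, 8, 8, 8, 8, 8, 8, 8, 8, 8, 8, 8, 8, 8, 2, 2, 2, 1] (18 cycles, including the fixed point 0).
Σ(ℓ_i−1) = 119−18 = 101; sign = (−1)^101 = -1.
Zolotarev: (83|119) = -1, matching the cycle-count sign.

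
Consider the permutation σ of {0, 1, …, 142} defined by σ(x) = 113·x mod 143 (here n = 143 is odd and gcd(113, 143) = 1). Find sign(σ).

+1

Orbit of 81 under x↦113x: [81, 1, 113, 42, 27, 48, 133]… (length divides ord_143(113)).
Cycle lengths of π_113 on ℤ/143ℤ: [15, 15, 15, 15, 15, 15, 15, 15, 5, 5, 3, 3, 3, 3, 1]; 15 cycles in total.
Σ(ℓ_i−1) = 143−15 = 128; sign = (−1)^128 = +1.
Zolotarev: (113|143) = +1, matching the cycle-count sign.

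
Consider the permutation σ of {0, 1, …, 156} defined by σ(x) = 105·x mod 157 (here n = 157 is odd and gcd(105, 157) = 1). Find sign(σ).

+1

Start at x=16: 16 → 110 → 89 → 82 → 132 → 44 → 67 → … (one orbit).
Cycle lengths of π_105 on ℤ/157ℤ: [78, 78, 1]; 3 cycles in total.
sign(π) = (−1)^{n − #cycles} = (−1)^{157−3} = (−1)^154 = +1.
Zolotarev: (105|157) = +1, matching the cycle-count sign.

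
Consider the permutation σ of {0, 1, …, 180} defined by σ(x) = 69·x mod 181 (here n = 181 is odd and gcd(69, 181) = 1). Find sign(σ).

Orbit of 60 under x↦69x: [60, 158, 42, 2, 138, 110, 169]… (length divides ord_181(69)).
The orbit structure of x ↦ 69x mod 181: 2 orbits of sizes [180, 1].
181 − 2 = 179 transpositions; sign(π) = (−1)^179 = -1.
The Jacobi symbol (69|181) = -1 (Zolotarev) agrees.

-1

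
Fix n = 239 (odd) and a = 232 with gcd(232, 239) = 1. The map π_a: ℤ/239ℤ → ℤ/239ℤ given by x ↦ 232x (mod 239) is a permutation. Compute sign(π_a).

Start at x=200: 200 → 34 → 1 → 232 → 49 → 135 → 11 → … (one orbit).
The orbit structure of x ↦ 232x mod 239: 3 orbits of sizes [119, 119, 1].
Σ(ℓ_i−1) = 239−3 = 236; sign = (−1)^236 = +1.
Via Zolotarev, sign(π_{232}) = (232|239) = +1.

+1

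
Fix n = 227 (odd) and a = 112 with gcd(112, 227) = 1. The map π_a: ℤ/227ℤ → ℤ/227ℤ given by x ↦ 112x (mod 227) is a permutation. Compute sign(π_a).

+1

Orbit of 84 under x↦112x: [84, 101, 189, 57, 28, 185, 63]… (length divides ord_227(112)).
Cycle type of π: 113×2 + 1; total 3 cycles.
Σ(ℓ_i−1) = 227−3 = 224; sign = (−1)^224 = +1.
Check: (112/227) = +1 by Zolotarev.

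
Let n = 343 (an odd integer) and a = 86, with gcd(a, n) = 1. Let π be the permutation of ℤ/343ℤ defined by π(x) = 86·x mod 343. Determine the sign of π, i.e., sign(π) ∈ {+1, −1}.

Trace 58: π^k(58) = [58, 186, 218, 226, 228, 57, 100] for k=0..6.
The orbit structure of x ↦ 86x mod 343: 7 orbits of sizes [147, 147, 21, 21, 3, 3, 1].
sign(π) = (−1)^{n − #cycles} = (−1)^{343−7} = (−1)^336 = +1.
Check: (86/343) = +1 by Zolotarev.

+1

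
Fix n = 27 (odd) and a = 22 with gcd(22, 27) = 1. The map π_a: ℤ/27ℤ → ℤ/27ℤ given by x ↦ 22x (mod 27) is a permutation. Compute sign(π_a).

+1

Orbit of 1 under x↦22x: [1, 22, 25, 10, 4, 7, 19]… (length divides ord_27(22)).
Decompose π into cycles: lengths [9, 9, 3, 3, 1, 1, 1] (7 cycles, including the fixed point 0).
7 cycles on 27: each ℓ→(−1)^(ℓ−1), product (−1)^20 = +1.
Check: (22/27) = +1 by Zolotarev.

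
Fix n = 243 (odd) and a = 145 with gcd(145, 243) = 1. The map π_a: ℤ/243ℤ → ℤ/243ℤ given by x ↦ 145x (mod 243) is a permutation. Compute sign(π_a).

+1

Orbit of 91 under x↦145x: [91, 73, 136, 37, 19, 82, 226]… (length divides ord_243(145)).
Cycle type of π: 27×6 + 9×6 + 3×6 + 1×9; total 27 cycles.
Σ(ℓ_i−1) = 243−27 = 216; sign = (−1)^216 = +1.
(145|243)_J = +1 (Zolotarev's lemma cross-check).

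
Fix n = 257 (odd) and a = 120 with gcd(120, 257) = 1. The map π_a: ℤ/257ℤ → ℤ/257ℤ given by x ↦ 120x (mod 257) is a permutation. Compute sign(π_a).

Orbit of 225 under x↦120x: [225, 15, 1, 120, 8, 189, 64]… (length divides ord_257(120)).
Cycle lengths of π_120 on ℤ/257ℤ: [32, 32, 32, 32, 32, 32, 32, 32, 1]; 9 cycles in total.
sign(π) = (−1)^{n − #cycles} = (−1)^{257−9} = (−1)^248 = +1.
Check: (120/257) = +1 by Zolotarev.

+1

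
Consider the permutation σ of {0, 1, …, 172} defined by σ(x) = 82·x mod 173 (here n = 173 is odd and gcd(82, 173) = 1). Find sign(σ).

Trace 113: π^k(113) = [113, 97, 169, 18, 92, 105, 133] for k=0..6.
Cycle lengths of π_82 on ℤ/173ℤ: [172, 1]; 2 cycles in total.
n − c = 173 − 2 = 171; sign = (−1)^171 = -1.
(82|173)_J = -1 (Zolotarev's lemma cross-check).

-1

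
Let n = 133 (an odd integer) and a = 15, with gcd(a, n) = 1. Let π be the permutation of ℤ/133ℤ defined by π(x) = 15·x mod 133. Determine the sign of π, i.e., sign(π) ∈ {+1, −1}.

-1

Start at x=29: 29 → 36 → 8 → 120 → 71 → 1 → 15 → … (one orbit).
π_15 has 14 disjoint cycles with lengths [18, 18, 18, 18, 18, 18, 18, 1, 1, 1, 1, 1, 1, 1] on {0,…,132}.
Σ(ℓ_i−1) = 133−14 = 119; sign = (−1)^119 = -1.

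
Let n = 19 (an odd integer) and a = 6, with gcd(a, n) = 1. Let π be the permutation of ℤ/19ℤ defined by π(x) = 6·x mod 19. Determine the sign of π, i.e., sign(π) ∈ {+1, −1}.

Orbit of 11 under x↦6x: [11, 9, 16, 1, 6, 17, 7]… (length divides ord_19(6)).
π_6 has 3 disjoint cycles with lengths [9, 9, 1] on {0,…,18}.
n − c = 19 − 3 = 16; sign = (−1)^16 = +1.
Zolotarev: (6|19) = +1, matching the cycle-count sign.

+1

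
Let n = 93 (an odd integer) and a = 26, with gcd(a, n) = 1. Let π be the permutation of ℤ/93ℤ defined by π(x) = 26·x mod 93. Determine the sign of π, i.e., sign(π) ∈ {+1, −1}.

+1

Orbit of 26 under x↦26x: [26, 25, 92, 67, 68, 1]… (length divides ord_93(26)).
Cycle type of π: 6×15 + 2 + 1; total 17 cycles.
n − c = 93 − 17 = 76; sign = (−1)^76 = +1.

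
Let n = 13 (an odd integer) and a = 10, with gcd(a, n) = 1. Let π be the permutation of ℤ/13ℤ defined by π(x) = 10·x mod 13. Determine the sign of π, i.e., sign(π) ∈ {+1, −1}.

Orbit of 1 under x↦10x: [1, 10, 9, 12, 3, 4]… (length divides ord_13(10)).
The orbit structure of x ↦ 10x mod 13: 3 orbits of sizes [6, 6, 1].
13 − 3 = 10 transpositions; sign(π) = (−1)^10 = +1.
Zolotarev: (10|13) = +1, matching the cycle-count sign.

+1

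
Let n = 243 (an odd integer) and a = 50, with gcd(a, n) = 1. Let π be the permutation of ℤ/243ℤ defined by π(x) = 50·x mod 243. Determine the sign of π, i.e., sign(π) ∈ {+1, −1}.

Orbit of 169 under x↦50x: [169, 188, 166, 38, 199, 230, 79]… (length divides ord_243(50)).
6 cycles of lengths [162, 54, 18, 6, 2, 1].
With 6 cycles on 243 points, sign = (−1)^{243−6} = -1.

-1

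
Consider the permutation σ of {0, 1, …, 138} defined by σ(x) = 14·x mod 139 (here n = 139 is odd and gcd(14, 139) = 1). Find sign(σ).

Orbit of 65 under x↦14x: [65, 76, 91, 23, 44, 60, 6]… (length divides ord_139(14)).
π_14 has 4 disjoint cycles with lengths [46, 46, 46, 1] on {0,…,138}.
4 cycles on 139: each ℓ→(−1)^(ℓ−1), product (−1)^135 = -1.
The Jacobi symbol (14|139) = -1 (Zolotarev) agrees.

-1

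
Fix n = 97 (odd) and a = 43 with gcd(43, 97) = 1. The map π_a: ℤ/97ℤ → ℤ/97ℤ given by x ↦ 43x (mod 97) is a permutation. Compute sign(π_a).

+1

Trace 43: π^k(43) = [43, 6, 64, 36, 93, 22, 73] for k=0..6.
Cycle lengths of π_43 on ℤ/97ℤ: [24, 24, 24, 24, 1]; 5 cycles in total.
sign(π) = (−1)^{n − #cycles} = (−1)^{97−5} = (−1)^92 = +1.
The Jacobi symbol (43|97) = +1 (Zolotarev) agrees.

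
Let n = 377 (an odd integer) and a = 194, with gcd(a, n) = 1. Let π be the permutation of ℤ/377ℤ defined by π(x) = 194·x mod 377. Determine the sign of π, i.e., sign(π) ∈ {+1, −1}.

+1

Start at x=233: 233 → 339 → 168 → 170 → 181 → 53 → 103 → … (one orbit).
The orbit structure of x ↦ 194x mod 377: 35 orbits of sizes [14, 14, 14, 14, 14, 14, 14, 14, 14, 14, 14, 14, 14, 14, 14, 14, 14, 14, 14, 14, 14, 14, 14, 14, 7, 7, 7, 7, 2, 2, 2, 2, 2, 2, 1].
sign(π) = (−1)^{n − #cycles} = (−1)^{377−35} = (−1)^342 = +1.
Zolotarev: (194|377) = +1, matching the cycle-count sign.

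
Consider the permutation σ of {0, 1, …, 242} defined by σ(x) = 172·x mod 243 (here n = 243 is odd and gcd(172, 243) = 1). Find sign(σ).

Orbit of 28 under x↦172x: [28, 199, 208, 55, 226, 235, 82]… (length divides ord_243(172)).
π_172 has 27 disjoint cycles with lengths [27, 27, 27, 27, 27, 27, 9, 9, 9, 9, 9, 9, 3, 3, 3, 3, 3, 3, 1, 1, 1, 1, 1, 1, 1, 1, 1] on {0,…,242}.
n − c = 243 − 27 = 216; sign = (−1)^216 = +1.
The Jacobi symbol (172|243) = +1 (Zolotarev) agrees.

+1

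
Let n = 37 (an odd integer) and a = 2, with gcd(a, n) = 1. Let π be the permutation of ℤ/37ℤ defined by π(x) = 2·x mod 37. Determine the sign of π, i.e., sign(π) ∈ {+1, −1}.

-1

Trace 4: π^k(4) = [4, 8, 16, 32, 27, 17, 34] for k=0..6.
π_2 has 2 disjoint cycles with lengths [36, 1] on {0,…,36}.
With 2 cycles on 37 points, sign = (−1)^{37−2} = -1.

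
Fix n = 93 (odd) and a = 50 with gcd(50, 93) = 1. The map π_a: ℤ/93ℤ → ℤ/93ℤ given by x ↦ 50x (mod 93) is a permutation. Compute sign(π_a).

Trace 8: π^k(8) = [8, 28, 5, 64, 38, 40, 47] for k=0..6.
Decompose π into cycles: lengths [30, 30, 15, 15, 2, 1] (6 cycles, including the fixed point 0).
sign(π) = (−1)^{n − #cycles} = (−1)^{93−6} = (−1)^87 = -1.
Check: (50/93) = -1 by Zolotarev.

-1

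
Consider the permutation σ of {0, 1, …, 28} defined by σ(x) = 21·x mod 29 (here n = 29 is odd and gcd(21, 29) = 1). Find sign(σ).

Orbit of 9 under x↦21x: [9, 15, 25, 3, 5, 18, 1]… (length divides ord_29(21)).
Cycle lengths of π_21 on ℤ/29ℤ: [28, 1]; 2 cycles in total.
2 cycles on 29: each ℓ→(−1)^(ℓ−1), product (−1)^27 = -1.
Zolotarev: (21|29) = -1, matching the cycle-count sign.

-1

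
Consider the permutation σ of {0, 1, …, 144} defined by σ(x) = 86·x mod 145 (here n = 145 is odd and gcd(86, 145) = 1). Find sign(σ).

Start at x=86: 86 → 1 → 86 (one orbit).
π_86 has 75 disjoint cycles with lengths [2, 2, 2, 2, 2, 2, 2, 2, 2, 2, 2, 2, 2, 2, 2, 2, 2, 2, 2, 2, 2, 2, 2, 2, 2, 2, 2, 2, 2, 2, 2, 2, 2, 2, 2, 2, 2, 2, 2, 2, 2, 2, 2, 2, 2, 2, 2, 2, 2, 2, 2, 2, 2, 2, 2, 2, 2, 2, 2, 2, 2, 2, 2, 2, 2, 2, 2, 2, 2, 2, 1, 1, 1, 1, 1] on {0,…,144}.
n − c = 145 − 75 = 70; sign = (−1)^70 = +1.

+1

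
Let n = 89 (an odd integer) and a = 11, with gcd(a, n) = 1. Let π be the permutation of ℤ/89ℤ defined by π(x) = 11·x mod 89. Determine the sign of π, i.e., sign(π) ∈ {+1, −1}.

+1

Orbit of 25 under x↦11x: [25, 8, 88, 78, 57, 4, 44]… (length divides ord_89(11)).
The orbit structure of x ↦ 11x mod 89: 5 orbits of sizes [22, 22, 22, 22, 1].
89 − 5 = 84 transpositions; sign(π) = (−1)^84 = +1.
Via Zolotarev, sign(π_{11}) = (11|89) = +1.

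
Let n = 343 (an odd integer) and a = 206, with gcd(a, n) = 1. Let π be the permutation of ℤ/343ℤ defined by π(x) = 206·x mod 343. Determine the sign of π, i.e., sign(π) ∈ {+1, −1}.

-1

Orbit of 45 under x↦206x: [45, 9, 139, 165, 33, 281, 262]… (length divides ord_343(206)).
π_206 has 4 disjoint cycles with lengths [294, 42, 6, 1] on {0,…,342}.
With 4 cycles on 343 points, sign = (−1)^{343−4} = -1.
(206|343)_J = -1 (Zolotarev's lemma cross-check).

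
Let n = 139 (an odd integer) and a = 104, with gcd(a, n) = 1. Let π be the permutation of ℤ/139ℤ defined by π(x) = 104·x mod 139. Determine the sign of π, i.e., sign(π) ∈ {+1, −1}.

Trace 63: π^k(63) = [63, 19, 30, 62, 54, 56, 125] for k=0..6.
Decompose π into cycles: lengths [138, 1] (2 cycles, including the fixed point 0).
139 − 2 = 137 transpositions; sign(π) = (−1)^137 = -1.

-1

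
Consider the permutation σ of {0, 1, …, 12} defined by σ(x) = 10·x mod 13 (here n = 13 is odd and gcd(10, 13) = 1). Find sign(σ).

Start at x=9: 9 → 12 → 3 → 4 → 1 → 10 → 9 (one orbit).
3 cycles of lengths [6, 6, 1].
With 3 cycles on 13 points, sign = (−1)^{13−3} = +1.

+1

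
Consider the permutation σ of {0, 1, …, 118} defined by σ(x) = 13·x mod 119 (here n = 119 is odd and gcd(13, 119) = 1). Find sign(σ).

Start at x=13: 13 → 50 → 55 → 1 → 13 (one orbit).
Decompose π into cycles: lengths [4, 4, 4, 4, 4, 4, 4, 4, 4, 4, 4, 4, 4, 4, 4, 4, 4, 4, 4, 4, 4, 4, 4, 4, 4, 4, 4, 4, 2, 2, 2, 1] (32 cycles, including the fixed point 0).
119 − 32 = 87 transpositions; sign(π) = (−1)^87 = -1.

-1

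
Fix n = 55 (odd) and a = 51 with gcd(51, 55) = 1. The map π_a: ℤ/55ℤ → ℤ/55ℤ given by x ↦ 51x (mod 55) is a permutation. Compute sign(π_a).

Trace 51: π^k(51) = [51, 16, 46, 36, 21, 26, 6] for k=0..6.
Cycle type of π: 10×5 + 1×5; total 10 cycles.
n − c = 55 − 10 = 45; sign = (−1)^45 = -1.

-1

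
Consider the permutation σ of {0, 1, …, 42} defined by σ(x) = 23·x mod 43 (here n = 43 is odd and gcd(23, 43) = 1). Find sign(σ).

+1

Trace 13: π^k(13) = [13, 41, 40, 17, 4, 6, 9] for k=0..6.
π_23 has 3 disjoint cycles with lengths [21, 21, 1] on {0,…,42}.
43 − 3 = 40 transpositions; sign(π) = (−1)^40 = +1.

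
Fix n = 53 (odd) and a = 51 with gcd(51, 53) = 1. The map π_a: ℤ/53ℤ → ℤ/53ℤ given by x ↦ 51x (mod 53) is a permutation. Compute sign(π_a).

-1

Start at x=1: 1 → 51 → 4 → 45 → 16 → 21 → 11 → … (one orbit).
Decompose π into cycles: lengths [52, 1] (2 cycles, including the fixed point 0).
2 cycles on 53: each ℓ→(−1)^(ℓ−1), product (−1)^51 = -1.
Zolotarev: (51|53) = -1, matching the cycle-count sign.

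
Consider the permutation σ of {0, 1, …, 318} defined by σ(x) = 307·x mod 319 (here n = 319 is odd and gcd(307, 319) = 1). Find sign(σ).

+1

Orbit of 307 under x↦307x: [307, 144, 186, 1]… (length divides ord_319(307)).
π_307 has 83 disjoint cycles with lengths [4, 4, 4, 4, 4, 4, 4, 4, 4, 4, 4, 4, 4, 4, 4, 4, 4, 4, 4, 4, 4, 4, 4, 4, 4, 4, 4, 4, 4, 4, 4, 4, 4, 4, 4, 4, 4, 4, 4, 4, 4, 4, 4, 4, 4, 4, 4, 4, 4, 4, 4, 4, 4, 4, 4, 4, 4, 4, 4, 4, 4, 4, 4, 4, 4, 4, 4, 4, 4, 4, 4, 4, 4, 4, 4, 4, 4, 2, 2, 2, 2, 2, 1] on {0,…,318}.
sign(π) = (−1)^{n − #cycles} = (−1)^{319−83} = (−1)^236 = +1.
Check: (307/319) = +1 by Zolotarev.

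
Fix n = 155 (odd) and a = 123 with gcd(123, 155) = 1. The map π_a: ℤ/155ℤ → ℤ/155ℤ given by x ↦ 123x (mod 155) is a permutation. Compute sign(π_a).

+1

Start at x=92: 92 → 1 → 123 → 94 → 92 (one orbit).
Decompose π into cycles: lengths [4, 4, 4, 4, 4, 4, 4, 4, 4, 4, 4, 4, 4, 4, 4, 4, 4, 4, 4, 4, 4, 4, 4, 4, 4, 4, 4, 4, 4, 4, 4, 2, 2, 2, 2, 2, 2, 2, 2, 2, 2, 2, 2, 2, 2, 2, 1] (47 cycles, including the fixed point 0).
Σ(ℓ_i−1) = 155−47 = 108; sign = (−1)^108 = +1.
(123|155)_J = +1 (Zolotarev's lemma cross-check).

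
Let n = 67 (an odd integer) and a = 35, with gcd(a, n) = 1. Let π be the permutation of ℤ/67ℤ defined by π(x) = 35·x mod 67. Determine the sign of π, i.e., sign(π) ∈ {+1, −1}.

Start at x=15: 15 → 56 → 17 → 59 → 55 → 49 → 40 → … (one orbit).
The orbit structure of x ↦ 35x mod 67: 3 orbits of sizes [33, 33, 1].
67 − 3 = 64 transpositions; sign(π) = (−1)^64 = +1.
(35|67)_J = +1 (Zolotarev's lemma cross-check).

+1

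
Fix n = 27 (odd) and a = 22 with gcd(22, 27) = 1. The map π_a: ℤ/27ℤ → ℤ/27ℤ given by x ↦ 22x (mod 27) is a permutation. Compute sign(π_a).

Start at x=25: 25 → 10 → 4 → 7 → 19 → 13 → 16 → … (one orbit).
π_22 has 7 disjoint cycles with lengths [9, 9, 3, 3, 1, 1, 1] on {0,…,26}.
With 7 cycles on 27 points, sign = (−1)^{27−7} = +1.
The Jacobi symbol (22|27) = +1 (Zolotarev) agrees.

+1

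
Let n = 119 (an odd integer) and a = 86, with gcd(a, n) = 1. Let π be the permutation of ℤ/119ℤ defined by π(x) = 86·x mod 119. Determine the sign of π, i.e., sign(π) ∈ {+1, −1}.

Start at x=86: 86 → 18 → 1 → 86 (one orbit).
51 cycles of lengths [3, 3, 3, 3, 3, 3, 3, 3, 3, 3, 3, 3, 3, 3, 3, 3, 3, 3, 3, 3, 3, 3, 3, 3, 3, 3, 3, 3, 3, 3, 3, 3, 3, 3, 1, 1, 1, 1, 1, 1, 1, 1, 1, 1, 1, 1, 1, 1, 1, 1, 1].
n − c = 119 − 51 = 68; sign = (−1)^68 = +1.
The Jacobi symbol (86|119) = +1 (Zolotarev) agrees.

+1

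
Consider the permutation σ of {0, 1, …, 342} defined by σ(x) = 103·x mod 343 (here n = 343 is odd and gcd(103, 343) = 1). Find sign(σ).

-1

Orbit of 290 under x↦103x: [290, 29, 243, 333, 342, 240, 24]… (length divides ord_343(103)).
Decompose π into cycles: lengths [294, 42, 6, 1] (4 cycles, including the fixed point 0).
sign(π) = (−1)^{n − #cycles} = (−1)^{343−4} = (−1)^339 = -1.
Zolotarev: (103|343) = -1, matching the cycle-count sign.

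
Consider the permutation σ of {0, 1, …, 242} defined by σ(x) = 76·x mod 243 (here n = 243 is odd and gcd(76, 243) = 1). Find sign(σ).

Start at x=49: 49 → 79 → 172 → 193 → 88 → 127 → 175 → … (one orbit).
Cycle type of π: 81×2 + 27×2 + 9×2 + 3×2 + 1×3; total 11 cycles.
Σ(ℓ_i−1) = 243−11 = 232; sign = (−1)^232 = +1.
Via Zolotarev, sign(π_{76}) = (76|243) = +1.

+1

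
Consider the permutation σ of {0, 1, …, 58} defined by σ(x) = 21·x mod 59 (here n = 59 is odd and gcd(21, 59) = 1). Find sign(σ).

Orbit of 27 under x↦21x: [27, 36, 48, 5, 46, 22, 49]… (length divides ord_59(21)).
Decompose π into cycles: lengths [29, 29, 1] (3 cycles, including the fixed point 0).
59 − 3 = 56 transpositions; sign(π) = (−1)^56 = +1.
Zolotarev: (21|59) = +1, matching the cycle-count sign.

+1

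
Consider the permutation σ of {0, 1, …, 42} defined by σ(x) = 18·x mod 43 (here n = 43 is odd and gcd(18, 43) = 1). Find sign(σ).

Orbit of 35 under x↦18x: [35, 28, 31, 42, 25, 20, 16]… (length divides ord_43(18)).
Cycle lengths of π_18 on ℤ/43ℤ: [42, 1]; 2 cycles in total.
n − c = 43 − 2 = 41; sign = (−1)^41 = -1.
Check: (18/43) = -1 by Zolotarev.

-1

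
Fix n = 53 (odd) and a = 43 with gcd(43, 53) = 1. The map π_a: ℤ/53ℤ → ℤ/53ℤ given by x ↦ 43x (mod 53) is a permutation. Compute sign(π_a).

+1

Orbit of 38 under x↦43x: [38, 44, 37, 1, 43, 47, 7]… (length divides ord_53(43)).
The orbit structure of x ↦ 43x mod 53: 3 orbits of sizes [26, 26, 1].
With 3 cycles on 53 points, sign = (−1)^{53−3} = +1.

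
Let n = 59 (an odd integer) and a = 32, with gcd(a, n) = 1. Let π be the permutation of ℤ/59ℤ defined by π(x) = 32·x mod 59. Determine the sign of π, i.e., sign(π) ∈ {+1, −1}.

Orbit of 38 under x↦32x: [38, 36, 31, 48, 2, 5, 42]… (length divides ord_59(32)).
2 cycles of lengths [58, 1].
Σ(ℓ_i−1) = 59−2 = 57; sign = (−1)^57 = -1.

-1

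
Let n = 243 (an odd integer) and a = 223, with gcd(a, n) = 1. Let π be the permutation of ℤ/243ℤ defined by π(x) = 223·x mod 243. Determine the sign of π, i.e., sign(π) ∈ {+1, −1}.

Trace 178: π^k(178) = [178, 85, 1, 223, 157, 19, 106] for k=0..6.
11 cycles of lengths [81, 81, 27, 27, 9, 9, 3, 3, 1, 1, 1].
sign(π) = (−1)^{n − #cycles} = (−1)^{243−11} = (−1)^232 = +1.
Via Zolotarev, sign(π_{223}) = (223|243) = +1.

+1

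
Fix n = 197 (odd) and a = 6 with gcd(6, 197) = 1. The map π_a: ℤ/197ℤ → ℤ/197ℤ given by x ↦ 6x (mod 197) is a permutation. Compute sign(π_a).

+1

Start at x=191: 191 → 161 → 178 → 83 → 104 → 33 → 1 → … (one orbit).
π_6 has 15 disjoint cycles with lengths [14, 14, 14, 14, 14, 14, 14, 14, 14, 14, 14, 14, 14, 14, 1] on {0,…,196}.
Σ(ℓ_i−1) = 197−15 = 182; sign = (−1)^182 = +1.
The Jacobi symbol (6|197) = +1 (Zolotarev) agrees.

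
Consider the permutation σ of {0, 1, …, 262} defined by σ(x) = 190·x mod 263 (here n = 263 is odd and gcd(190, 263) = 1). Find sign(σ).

Start at x=132: 132 → 95 → 166 → 243 → 145 → 198 → 11 → … (one orbit).
The orbit structure of x ↦ 190x mod 263: 3 orbits of sizes [131, 131, 1].
3 cycles on 263: each ℓ→(−1)^(ℓ−1), product (−1)^260 = +1.
Zolotarev: (190|263) = +1, matching the cycle-count sign.

+1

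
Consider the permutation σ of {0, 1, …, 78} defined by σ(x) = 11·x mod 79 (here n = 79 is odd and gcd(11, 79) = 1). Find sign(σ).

+1

Orbit of 16 under x↦11x: [16, 18, 40, 45, 21, 73, 13]… (length divides ord_79(11)).
Cycle type of π: 39×2 + 1; total 3 cycles.
3 cycles on 79: each ℓ→(−1)^(ℓ−1), product (−1)^76 = +1.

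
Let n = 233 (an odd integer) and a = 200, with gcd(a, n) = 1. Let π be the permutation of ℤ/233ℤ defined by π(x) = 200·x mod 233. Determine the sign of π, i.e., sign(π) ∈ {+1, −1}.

+1

Trace 217: π^k(217) = [217, 62, 51, 181, 85, 224, 64] for k=0..6.
π_200 has 3 disjoint cycles with lengths [116, 116, 1] on {0,…,232}.
sign(π) = (−1)^{n − #cycles} = (−1)^{233−3} = (−1)^230 = +1.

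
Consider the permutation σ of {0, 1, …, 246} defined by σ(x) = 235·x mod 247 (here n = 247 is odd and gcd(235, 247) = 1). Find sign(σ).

+1

Trace 144: π^k(144) = [144, 1, 235] for k=0..2.
Cycle lengths of π_235 on ℤ/247ℤ: [3, 3, 3, 3, 3, 3, 3, 3, 3, 3, 3, 3, 3, 3, 3, 3, 3, 3, 3, 3, 3, 3, 3, 3, 3, 3, 3, 3, 3, 3, 3, 3, 3, 3, 3, 3, 3, 3, 3, 3, 3, 3, 3, 3, 3, 3, 3, 3, 3, 3, 3, 3, 3, 3, 3, 3, 3, 3, 3, 3, 3, 3, 3, 3, 3, 3, 3, 3, 3, 3, 3, 3, 3, 3, 3, 3, 3, 3, 1, 1, 1, 1, 1, 1, 1, 1, 1, 1, 1, 1, 1]; 91 cycles in total.
sign(π) = (−1)^{n − #cycles} = (−1)^{247−91} = (−1)^156 = +1.
Check: (235/247) = +1 by Zolotarev.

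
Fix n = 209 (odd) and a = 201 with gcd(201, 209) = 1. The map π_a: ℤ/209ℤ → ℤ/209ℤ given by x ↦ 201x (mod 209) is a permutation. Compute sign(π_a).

+1

Start at x=20: 20 → 49 → 26 → 1 → 201 → 64 → 115 → … (one orbit).
21 cycles of lengths [15, 15, 15, 15, 15, 15, 15, 15, 15, 15, 15, 15, 5, 5, 3, 3, 3, 3, 3, 3, 1].
209 − 21 = 188 transpositions; sign(π) = (−1)^188 = +1.
Via Zolotarev, sign(π_{201}) = (201|209) = +1.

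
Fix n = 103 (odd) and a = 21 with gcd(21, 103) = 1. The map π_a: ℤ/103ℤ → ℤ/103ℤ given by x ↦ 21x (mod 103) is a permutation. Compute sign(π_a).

-1

Trace 77: π^k(77) = [77, 72, 70, 28, 73, 91, 57] for k=0..6.
Cycle type of π: 102 + 1; total 2 cycles.
Σ(ℓ_i−1) = 103−2 = 101; sign = (−1)^101 = -1.
The Jacobi symbol (21|103) = -1 (Zolotarev) agrees.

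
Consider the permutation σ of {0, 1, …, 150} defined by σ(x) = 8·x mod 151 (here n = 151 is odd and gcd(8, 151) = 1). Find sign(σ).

+1

Trace 1: π^k(1) = [1, 8, 64, 59, 19] for k=0..4.
The orbit structure of x ↦ 8x mod 151: 31 orbits of sizes [5, 5, 5, 5, 5, 5, 5, 5, 5, 5, 5, 5, 5, 5, 5, 5, 5, 5, 5, 5, 5, 5, 5, 5, 5, 5, 5, 5, 5, 5, 1].
Σ(ℓ_i−1) = 151−31 = 120; sign = (−1)^120 = +1.
Check: (8/151) = +1 by Zolotarev.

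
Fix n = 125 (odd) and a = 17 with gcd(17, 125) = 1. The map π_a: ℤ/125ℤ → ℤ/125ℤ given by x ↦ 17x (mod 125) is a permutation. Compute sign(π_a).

Trace 91: π^k(91) = [91, 47, 49, 83, 36, 112, 29] for k=0..6.
Cycle lengths of π_17 on ℤ/125ℤ: [100, 20, 4, 1]; 4 cycles in total.
n − c = 125 − 4 = 121; sign = (−1)^121 = -1.
The Jacobi symbol (17|125) = -1 (Zolotarev) agrees.

-1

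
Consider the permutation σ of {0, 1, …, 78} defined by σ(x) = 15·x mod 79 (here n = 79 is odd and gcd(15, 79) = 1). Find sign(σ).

Trace 69: π^k(69) = [69, 8, 41, 62, 61, 46, 58] for k=0..6.
Cycle lengths of π_15 on ℤ/79ℤ: [26, 26, 26, 1]; 4 cycles in total.
sign(π) = (−1)^{n − #cycles} = (−1)^{79−4} = (−1)^75 = -1.
Zolotarev: (15|79) = -1, matching the cycle-count sign.

-1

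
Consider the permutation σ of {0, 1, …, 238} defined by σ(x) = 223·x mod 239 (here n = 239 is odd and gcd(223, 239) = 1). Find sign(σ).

-1

Start at x=98: 98 → 105 → 232 → 112 → 120 → 231 → 128 → … (one orbit).
2 cycles of lengths [238, 1].
n − c = 239 − 2 = 237; sign = (−1)^237 = -1.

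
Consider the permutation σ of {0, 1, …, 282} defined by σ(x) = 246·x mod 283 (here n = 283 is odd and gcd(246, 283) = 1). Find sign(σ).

Orbit of 29 under x↦246x: [29, 59, 81, 116, 236, 41, 181]… (length divides ord_283(246)).
3 cycles of lengths [141, 141, 1].
n − c = 283 − 3 = 280; sign = (−1)^280 = +1.

+1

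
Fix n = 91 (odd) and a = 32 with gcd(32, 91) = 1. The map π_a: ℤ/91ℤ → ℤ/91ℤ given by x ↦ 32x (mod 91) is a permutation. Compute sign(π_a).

Orbit of 1 under x↦32x: [1, 32, 23, 8, 74, 2, 64]… (length divides ord_91(32)).
Decompose π into cycles: lengths [12, 12, 12, 12, 12, 12, 12, 3, 3, 1] (10 cycles, including the fixed point 0).
With 10 cycles on 91 points, sign = (−1)^{91−10} = -1.
Via Zolotarev, sign(π_{32}) = (32|91) = -1.

-1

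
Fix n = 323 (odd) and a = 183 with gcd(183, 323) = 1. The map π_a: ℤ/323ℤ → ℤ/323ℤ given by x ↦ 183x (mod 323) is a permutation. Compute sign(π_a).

-1

Orbit of 305 under x↦183x: [305, 259, 239, 132, 254, 293, 1]… (length divides ord_323(183)).
Decompose π into cycles: lengths [12, 12, 12, 12, 12, 12, 12, 12, 12, 12, 12, 12, 12, 12, 12, 12, 12, 12, 12, 12, 12, 12, 12, 12, 6, 6, 6, 4, 4, 4, 4, 1] (32 cycles, including the fixed point 0).
32 cycles on 323: each ℓ→(−1)^(ℓ−1), product (−1)^291 = -1.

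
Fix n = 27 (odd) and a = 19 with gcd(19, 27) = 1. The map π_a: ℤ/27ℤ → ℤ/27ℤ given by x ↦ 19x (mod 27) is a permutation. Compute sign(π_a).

Trace 1: π^k(1) = [1, 19, 10] for k=0..2.
Cycle type of π: 3×6 + 1×9; total 15 cycles.
With 15 cycles on 27 points, sign = (−1)^{27−15} = +1.
Check: (19/27) = +1 by Zolotarev.

+1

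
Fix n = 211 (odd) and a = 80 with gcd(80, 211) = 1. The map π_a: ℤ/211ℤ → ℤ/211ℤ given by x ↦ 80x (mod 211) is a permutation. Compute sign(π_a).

+1

Trace 73: π^k(73) = [73, 143, 46, 93, 55, 180, 52] for k=0..6.
3 cycles of lengths [105, 105, 1].
3 cycles on 211: each ℓ→(−1)^(ℓ−1), product (−1)^208 = +1.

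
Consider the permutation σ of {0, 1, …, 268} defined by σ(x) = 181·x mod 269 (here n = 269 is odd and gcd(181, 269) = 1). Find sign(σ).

-1

Trace 51: π^k(51) = [51, 85, 52, 266, 264, 171, 16] for k=0..6.
The orbit structure of x ↦ 181x mod 269: 2 orbits of sizes [268, 1].
Σ(ℓ_i−1) = 269−2 = 267; sign = (−1)^267 = -1.
Check: (181/269) = -1 by Zolotarev.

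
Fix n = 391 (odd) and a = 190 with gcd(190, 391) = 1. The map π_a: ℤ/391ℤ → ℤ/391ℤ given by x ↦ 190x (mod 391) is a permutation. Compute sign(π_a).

-1

Trace 177: π^k(177) = [177, 4, 369, 121, 312, 239, 54] for k=0..6.
The orbit structure of x ↦ 190x mod 391: 6 orbits of sizes [176, 176, 16, 11, 11, 1].
n − c = 391 − 6 = 385; sign = (−1)^385 = -1.
Via Zolotarev, sign(π_{190}) = (190|391) = -1.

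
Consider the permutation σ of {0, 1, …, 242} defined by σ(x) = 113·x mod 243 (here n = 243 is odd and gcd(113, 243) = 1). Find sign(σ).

Orbit of 67 under x↦113x: [67, 38, 163, 194, 52, 44, 112]… (length divides ord_243(113)).
6 cycles of lengths [162, 54, 18, 6, 2, 1].
6 cycles on 243: each ℓ→(−1)^(ℓ−1), product (−1)^237 = -1.
Check: (113/243) = -1 by Zolotarev.

-1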